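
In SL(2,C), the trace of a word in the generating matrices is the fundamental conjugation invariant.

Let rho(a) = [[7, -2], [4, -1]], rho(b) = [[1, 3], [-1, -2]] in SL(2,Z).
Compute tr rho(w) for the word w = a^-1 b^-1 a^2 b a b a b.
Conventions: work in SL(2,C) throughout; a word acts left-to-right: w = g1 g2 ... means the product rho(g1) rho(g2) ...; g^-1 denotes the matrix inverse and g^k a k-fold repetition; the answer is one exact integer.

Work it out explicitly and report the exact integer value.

2220791

rho(a^-1) = [[-1, 2], [-4, 7]]
... * rho(b^-1) = [[-2, -3], [1, 1]]  ->  [[4, 5], [15, 19]]
... * rho(a) = [[7, -2], [4, -1]]  ->  [[48, -13], [181, -49]]
... * rho(a) = [[7, -2], [4, -1]]  ->  [[284, -83], [1071, -313]]
... * rho(b) = [[1, 3], [-1, -2]]  ->  [[367, 1018], [1384, 3839]]
... * rho(a) = [[7, -2], [4, -1]]  ->  [[6641, -1752], [25044, -6607]]
... * rho(b) = [[1, 3], [-1, -2]]  ->  [[8393, 23427], [31651, 88346]]
... * rho(a) = [[7, -2], [4, -1]]  ->  [[152459, -40213], [574941, -151648]]
... * rho(b) = [[1, 3], [-1, -2]]  ->  [[192672, 537803], [726589, 2028119]]
tr = 192672 + 2028119 = 2220791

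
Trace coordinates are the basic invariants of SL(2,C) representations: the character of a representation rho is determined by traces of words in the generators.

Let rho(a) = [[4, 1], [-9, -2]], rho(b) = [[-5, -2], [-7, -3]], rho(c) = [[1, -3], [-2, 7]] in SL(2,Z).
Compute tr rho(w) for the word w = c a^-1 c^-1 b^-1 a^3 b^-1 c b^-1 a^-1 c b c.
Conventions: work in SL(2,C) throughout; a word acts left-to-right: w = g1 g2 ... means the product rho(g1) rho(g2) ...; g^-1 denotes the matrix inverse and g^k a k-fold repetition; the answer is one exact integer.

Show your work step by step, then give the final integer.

rho(c) = [[1, -3], [-2, 7]]
... * rho(a^-1) = [[-2, -1], [9, 4]]  ->  [[-29, -13], [67, 30]]
... * rho(c^-1) = [[7, 3], [2, 1]]  ->  [[-229, -100], [529, 231]]
... * rho(b^-1) = [[-3, 2], [7, -5]]  ->  [[-13, 42], [30, -97]]
... * rho(a) = [[4, 1], [-9, -2]]  ->  [[-430, -97], [993, 224]]
... * rho(a) = [[4, 1], [-9, -2]]  ->  [[-847, -236], [1956, 545]]
... * rho(a) = [[4, 1], [-9, -2]]  ->  [[-1264, -375], [2919, 866]]
... * rho(b^-1) = [[-3, 2], [7, -5]]  ->  [[1167, -653], [-2695, 1508]]
... * rho(c) = [[1, -3], [-2, 7]]  ->  [[2473, -8072], [-5711, 18641]]
... * rho(b^-1) = [[-3, 2], [7, -5]]  ->  [[-63923, 45306], [147620, -104627]]
... * rho(a^-1) = [[-2, -1], [9, 4]]  ->  [[535600, 245147], [-1236883, -566128]]
... * rho(c) = [[1, -3], [-2, 7]]  ->  [[45306, 109229], [-104627, -252247]]
... * rho(b) = [[-5, -2], [-7, -3]]  ->  [[-991133, -418299], [2288864, 965995]]
... * rho(c) = [[1, -3], [-2, 7]]  ->  [[-154535, 45306], [356874, -104627]]
tr = -154535 + -104627 = -259162

-259162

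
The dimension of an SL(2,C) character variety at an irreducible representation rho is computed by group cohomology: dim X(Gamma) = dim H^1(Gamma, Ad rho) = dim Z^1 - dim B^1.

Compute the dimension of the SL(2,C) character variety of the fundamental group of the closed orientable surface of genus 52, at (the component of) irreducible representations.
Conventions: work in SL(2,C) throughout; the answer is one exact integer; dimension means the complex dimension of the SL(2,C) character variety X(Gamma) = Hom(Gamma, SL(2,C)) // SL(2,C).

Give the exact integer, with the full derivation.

306

The genus-52 surface group: 2g = 104 generators, one relator prod [a_i, b_i].
Unconstrained cocycle data is one sl_2 vector per generator (312 dimensions), cut by the relator condition d_2(z) = 0.
At an irreducible rho, H^2 = coker(d_2) vanishes (Poincare duality: H^2 is dual to H^0 = invariants = 0), so d_2 is surjective onto sl_2 and dim Z^1 = 312 - 3 = 309.
Coboundaries contribute dim B^1 = 3 (injective at irreducible rho).
dim X = dim H^1 = 309 - 3 = 306.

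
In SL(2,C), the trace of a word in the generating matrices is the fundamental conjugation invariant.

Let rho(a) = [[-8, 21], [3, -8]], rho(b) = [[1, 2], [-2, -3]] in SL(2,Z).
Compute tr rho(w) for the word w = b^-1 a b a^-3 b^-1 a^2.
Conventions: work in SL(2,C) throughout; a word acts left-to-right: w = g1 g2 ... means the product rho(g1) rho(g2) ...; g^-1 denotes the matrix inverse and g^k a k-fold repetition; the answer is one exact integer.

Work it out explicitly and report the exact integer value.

rho(b^-1) = [[-3, -2], [2, 1]]
... * rho(a) = [[-8, 21], [3, -8]]  ->  [[18, -47], [-13, 34]]
... * rho(b) = [[1, 2], [-2, -3]]  ->  [[112, 177], [-81, -128]]
... * rho(a^-1) = [[-8, -21], [-3, -8]]  ->  [[-1427, -3768], [1032, 2725]]
... * rho(a^-1) = [[-8, -21], [-3, -8]]  ->  [[22720, 60111], [-16431, -43472]]
... * rho(a^-1) = [[-8, -21], [-3, -8]]  ->  [[-362093, -958008], [261864, 692827]]
... * rho(b^-1) = [[-3, -2], [2, 1]]  ->  [[-829737, -233822], [600062, 169099]]
... * rho(a) = [[-8, 21], [3, -8]]  ->  [[5936430, -15553901], [-4293199, 11248510]]
... * rho(a) = [[-8, 21], [3, -8]]  ->  [[-94153143, 249096238], [68091122, -180145259]]
tr = -94153143 + -180145259 = -274298402

-274298402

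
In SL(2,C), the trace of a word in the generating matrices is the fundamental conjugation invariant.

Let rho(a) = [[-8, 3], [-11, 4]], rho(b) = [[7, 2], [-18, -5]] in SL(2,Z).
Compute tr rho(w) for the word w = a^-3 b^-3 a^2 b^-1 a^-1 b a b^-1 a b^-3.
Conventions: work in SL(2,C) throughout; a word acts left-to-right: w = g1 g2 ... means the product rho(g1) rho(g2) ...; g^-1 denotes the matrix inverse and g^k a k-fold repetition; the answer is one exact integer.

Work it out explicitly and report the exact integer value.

37350105493090

rho(a^-1) = [[4, -3], [11, -8]]
... * rho(a^-1) = [[4, -3], [11, -8]]  ->  [[-17, 12], [-44, 31]]
... * rho(a^-1) = [[4, -3], [11, -8]]  ->  [[64, -45], [165, -116]]
... * rho(b^-1) = [[-5, -2], [18, 7]]  ->  [[-1130, -443], [-2913, -1142]]
... * rho(b^-1) = [[-5, -2], [18, 7]]  ->  [[-2324, -841], [-5991, -2168]]
... * rho(b^-1) = [[-5, -2], [18, 7]]  ->  [[-3518, -1239], [-9069, -3194]]
... * rho(a) = [[-8, 3], [-11, 4]]  ->  [[41773, -15510], [107686, -39983]]
... * rho(a) = [[-8, 3], [-11, 4]]  ->  [[-163574, 63279], [-421675, 163126]]
... * rho(b^-1) = [[-5, -2], [18, 7]]  ->  [[1956892, 770101], [5044643, 1985232]]
... * rho(a^-1) = [[4, -3], [11, -8]]  ->  [[16298679, -12031484], [42016124, -31015785]]
... * rho(b) = [[7, 2], [-18, -5]]  ->  [[330657465, 92754778], [852396998, 239111173]]
... * rho(a) = [[-8, 3], [-11, 4]]  ->  [[-3665562278, 1362991507], [-9449398887, 3513635686]]
... * rho(b^-1) = [[-5, -2], [18, 7]]  ->  [[42861658516, 16872065105], [110492436783, 43494247576]]
... * rho(a) = [[-8, 3], [-11, 4]]  ->  [[-528485984283, 196073235968], [-1362376217600, 505454300653]]
... * rho(b^-1) = [[-5, -2], [18, 7]]  ->  [[6171748168839, 2429484620342], [15910058499754, 6262932539771]]
... * rho(b^-1) = [[-5, -2], [18, 7]]  ->  [[12871982321961, 4662896004716], [33182493217108, 12020410778889]]
... * rho(b^-1) = [[-5, -2], [18, 7]]  ->  [[19572216475083, 6896307389090], [50454927934462, 17777889018007]]
tr = 19572216475083 + 17777889018007 = 37350105493090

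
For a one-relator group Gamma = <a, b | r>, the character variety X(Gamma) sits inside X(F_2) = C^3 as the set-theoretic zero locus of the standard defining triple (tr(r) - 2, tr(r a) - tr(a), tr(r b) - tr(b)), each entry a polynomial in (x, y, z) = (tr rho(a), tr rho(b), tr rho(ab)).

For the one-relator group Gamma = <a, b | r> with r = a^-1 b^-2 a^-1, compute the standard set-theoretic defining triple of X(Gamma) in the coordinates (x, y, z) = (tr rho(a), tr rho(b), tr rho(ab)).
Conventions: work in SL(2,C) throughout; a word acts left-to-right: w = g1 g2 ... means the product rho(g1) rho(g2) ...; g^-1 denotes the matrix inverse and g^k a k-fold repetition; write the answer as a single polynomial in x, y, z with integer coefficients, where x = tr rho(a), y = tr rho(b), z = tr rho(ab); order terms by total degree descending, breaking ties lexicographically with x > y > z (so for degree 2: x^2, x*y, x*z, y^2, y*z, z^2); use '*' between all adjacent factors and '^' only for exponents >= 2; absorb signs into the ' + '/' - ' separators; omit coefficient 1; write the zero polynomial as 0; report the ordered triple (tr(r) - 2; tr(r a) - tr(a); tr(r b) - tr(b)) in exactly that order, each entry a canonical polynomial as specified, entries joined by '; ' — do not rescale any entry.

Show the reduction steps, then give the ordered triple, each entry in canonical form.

x*y*z - x^2 - y^2; y*z - 2*x; x*y^2*z - x^2*y - y^3 - y*z^2 + x*z + 2*y

reduce: tr(a^-1) = tr(a) = x
tr(a^-1 b) = tr(b) * tr(a) - tr(b a)   [inverse elimination on a] = x*y - z
tr(a^-1 b^-1) = tr(a^-1) * tr(b) - tr(a^-1 b)   [inverse elimination on b] = z
reduce: tr(a^-1 b^-2) = tr(a^-1 b^-1) * tr(b) - tr(a^-1)   [inverse elimination on b] = y*z - x
tr(b^-2) = tr(b^-1) * tr(b) - tr(1)   [inverse elimination on b] = y^2 - 2
tr(a^-1 b^-2 a^-1) = tr(a^-1 b^-2) * tr(a) - tr(a^-1 b^-2 a)   [inverse elimination on a] = x*y*z - x^2 - y^2 + 2
reduce: tr(a^-1 b a^-1) = tr(a^-1 b) * tr(a) - tr(a^-1 b a)  (eliminate a^-1) = x^2*y - x*z - y
tr(b a^-1 b) = tr(b^2) * tr(a) - tr(b^2 a)  (eliminate a^-1) = x*y^2 - y*z - x
so tr(b a b a) = tr(b a) * tr(b a) - tr(1)  (split on b) = z^2 - 2
tr(b a^-1 b a) = tr(b a b) * tr(a) - tr(b a b a)  (eliminate a^-1) = x*y*z - x^2 - z^2 + 2
tr(a^-1 b a^-1 b) = tr(b a^-1 b) * tr(a) - tr(b a^-1 b a)  (eliminate a^-1) = x^2*y^2 - 2*x*y*z + z^2 - 2
so tr(a^-1 b a^-1 b^-1) = tr(a^-1 b a^-1) * tr(b) - tr(a^-1 b a^-1 b)  (eliminate b^-1) = x*y*z - y^2 - z^2 + 2
tr(a^-1 b^-2 a^-1 b) = tr(a^-1 b a^-1 b^-1) * tr(b) - tr(a^-1 b a^-1)  (eliminate b^-1) = x*y^2*z - x^2*y - y^3 - y*z^2 + x*z + 3*y
assemble the triple (tr(r) - 2; tr(r a) - x; tr(r b) - y)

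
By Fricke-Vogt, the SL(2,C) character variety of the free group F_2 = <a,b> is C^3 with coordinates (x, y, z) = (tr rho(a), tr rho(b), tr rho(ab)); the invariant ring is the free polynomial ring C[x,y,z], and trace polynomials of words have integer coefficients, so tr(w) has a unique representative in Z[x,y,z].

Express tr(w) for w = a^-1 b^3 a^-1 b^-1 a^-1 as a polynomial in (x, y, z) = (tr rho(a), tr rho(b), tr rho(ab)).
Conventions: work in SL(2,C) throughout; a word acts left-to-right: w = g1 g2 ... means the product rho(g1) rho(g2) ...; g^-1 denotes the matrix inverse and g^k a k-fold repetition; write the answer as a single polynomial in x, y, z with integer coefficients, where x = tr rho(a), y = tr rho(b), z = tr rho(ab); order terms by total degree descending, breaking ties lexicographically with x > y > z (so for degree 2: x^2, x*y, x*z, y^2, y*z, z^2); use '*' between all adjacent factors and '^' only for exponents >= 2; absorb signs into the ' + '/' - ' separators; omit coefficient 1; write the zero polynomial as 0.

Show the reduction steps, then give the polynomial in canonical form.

trace(b^2) = trace(b) * trace(b) - trace(1)   [square of b] = y^2 - 2
trace(b^2 a) = trace(b) * trace(a b) - trace(a)   [square of b] = y*z - x
trace(a^-1 b^2) = trace(b^2) * trace(a) - trace(b^2 a)   [inverse elimination on a] = x*y^2 - y*z - x
trace(a^2 b) = trace(a) * trace(b a) - trace(b)   [square of a] = x*z - y
trace(a^2) = trace(a) * trace(a) - trace(1)   [square of a] = x^2 - 2
trace(b a^2 b) = trace(b) * trace(a^2 b) - trace(a^2)   [square of b] = x*y*z - x^2 - y^2 + 2
trace(a b^3 a) = trace(b) * trace(b a^2 b) - trace(b a^2)   [square of b] = x*y^2*z - x^2*y - y^3 - x*z + 3*y
trace(a b a b) = trace(a b) * trace(a b) - trace(1)   [split at a repeated a] = z^2 - 2
trace(a b a b^2) = trace(b) * trace(a b a b) - trace(a b a)   [square of b] = y*z^2 - x*z - y
trace(a b^3 a b) = trace(b) * trace(a b a b^2) - trace(a b a b)   [square of b] = y^2*z^2 - x*y*z - y^2 - z^2 + 2
trace(b^3 a b^-1 a) = trace(a b^3 a) * trace(b) - trace(a b^3 a b)   [inverse elimination on b] = x*y^3*z - x^2*y^2 - y^4 - y^2*z^2 + 4*y^2 + z^2 - 2
trace(b^-1 a^-1 b^3 a) = trace(b^3 a b^-1) * trace(a) - trace(b^3 a b^-1 a)   [inverse elimination on a] = -x*y^3*z + x^2*y^2 + y^4 + y^2*z^2 + x*y*z - x^2 - 4*y^2 - z^2 + 2
trace(b^3 a^-1 b^-1 a^-1) = trace(b^-1 a^-1 b^3) * trace(a) - trace(b^-1 a^-1 b^3 a)   [inverse elimination on a] = x*y^3*z - y^4 - y^2*z^2 - 2*x*y*z + 4*y^2 + z^2 - 2
trace(a^-1 b^3 a^-1 b^-1 a^-1) = trace(b^3 a^-1 b^-1 a^-1) * trace(a) - trace(b^3 a^-1 b^-1)   [inverse elimination on a] = x^2*y^3*z - x*y^4 - x*y^2*z^2 - 2*x^2*y*z + 3*x*y^2 + x*z^2 + y*z - x

x^2*y^3*z - x*y^4 - x*y^2*z^2 - 2*x^2*y*z + 3*x*y^2 + x*z^2 + y*z - x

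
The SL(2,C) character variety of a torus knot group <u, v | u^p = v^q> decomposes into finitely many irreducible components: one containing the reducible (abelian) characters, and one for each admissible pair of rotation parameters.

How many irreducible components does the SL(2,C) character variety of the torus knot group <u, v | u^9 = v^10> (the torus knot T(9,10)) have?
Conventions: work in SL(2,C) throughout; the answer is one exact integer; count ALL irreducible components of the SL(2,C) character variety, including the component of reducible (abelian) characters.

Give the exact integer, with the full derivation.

For T(9,10): irreducibility forces the central element u^9 = v^10 to one of +I, -I.
So on each irreducible component the traces are pinned: tr(u) = 2*cos(pi*alpha/9) with 1 <= alpha <= 8, tr(v) = 2*cos(pi*beta/10) with 1 <= beta <= 9.
u^9 = (-1)^alpha I and v^10 = (-1)^beta I must agree, so alpha and beta have equal parity.
Enumerate parity-matched pairs: 4*5 odd-odd plus 4*4 even-even gives 36.
That is 36 components of irreducible characters, and with the reducible (abelian) component the total is 37.

37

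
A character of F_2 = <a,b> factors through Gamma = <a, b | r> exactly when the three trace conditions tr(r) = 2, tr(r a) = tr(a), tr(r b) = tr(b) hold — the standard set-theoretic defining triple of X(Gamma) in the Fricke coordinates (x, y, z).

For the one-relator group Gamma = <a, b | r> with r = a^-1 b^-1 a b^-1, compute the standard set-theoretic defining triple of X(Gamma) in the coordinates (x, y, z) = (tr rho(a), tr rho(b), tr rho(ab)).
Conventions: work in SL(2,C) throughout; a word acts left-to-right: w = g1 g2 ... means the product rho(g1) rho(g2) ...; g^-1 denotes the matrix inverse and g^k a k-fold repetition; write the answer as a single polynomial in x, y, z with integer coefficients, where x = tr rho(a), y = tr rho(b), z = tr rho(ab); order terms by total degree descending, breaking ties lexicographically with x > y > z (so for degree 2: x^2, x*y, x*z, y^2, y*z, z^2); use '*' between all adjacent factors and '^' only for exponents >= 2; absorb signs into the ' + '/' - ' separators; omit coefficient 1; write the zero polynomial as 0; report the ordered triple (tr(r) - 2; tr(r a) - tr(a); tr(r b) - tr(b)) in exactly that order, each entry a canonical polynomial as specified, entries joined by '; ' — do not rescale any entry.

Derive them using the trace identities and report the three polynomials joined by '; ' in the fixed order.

trace(b^-1) = trace(b) = y
trace(a b a) = trace(a)*trace(b a) - trace(b)  (reduce the a square) = x*z - y
so trace(a b a b) = trace(b a)*trace(b a) - trace(1)  (split on b) = z^2 - 2
trace(b a b^-1 a) = trace(a b a)*trace(b) - trace(a b a b)  (eliminate b^-1) = x*y*z - y^2 - z^2 + 2
so trace(a b^-1 a^-1 b) = trace(b a b^-1)*trace(a) - trace(b a b^-1 a)  (eliminate a^-1) = -x*y*z + x^2 + y^2 + z^2 - 2
reduce: trace(a^-1 b^-1 a b^-1) = trace(a b^-1 a^-1)*trace(b) - trace(a b^-1 a^-1 b)  (eliminate b^-1) = x*y*z - x^2 - z^2 + 2
trace(a b^-1) = trace(a)*trace(b) - trace(a b) = x*y - z
trace(b^-1 a b^-1) = trace(a b^-1)*trace(b) - trace(a) = x*y^2 - y*z - x
assemble the triple (trace(r) - 2; trace(r a) - x; trace(r b) - y)

x*y*z - x^2 - z^2; x*y^2 - y*z - 2*x; 0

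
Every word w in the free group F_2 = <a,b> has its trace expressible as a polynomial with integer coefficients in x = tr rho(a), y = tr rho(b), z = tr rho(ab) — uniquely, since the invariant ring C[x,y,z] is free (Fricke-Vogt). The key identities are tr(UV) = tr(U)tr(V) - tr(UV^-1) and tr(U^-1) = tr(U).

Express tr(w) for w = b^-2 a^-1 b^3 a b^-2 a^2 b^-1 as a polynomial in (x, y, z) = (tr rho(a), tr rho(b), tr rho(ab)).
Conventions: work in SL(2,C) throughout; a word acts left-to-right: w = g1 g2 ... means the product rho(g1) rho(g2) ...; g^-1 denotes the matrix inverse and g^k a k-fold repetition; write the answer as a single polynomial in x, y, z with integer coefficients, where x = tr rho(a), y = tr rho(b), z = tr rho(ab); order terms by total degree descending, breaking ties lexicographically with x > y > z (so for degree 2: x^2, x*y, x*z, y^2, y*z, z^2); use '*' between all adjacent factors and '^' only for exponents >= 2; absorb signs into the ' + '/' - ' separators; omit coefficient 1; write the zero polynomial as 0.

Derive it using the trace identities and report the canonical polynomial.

-x^3*y^7*z + x^4*y^6 + x^2*y^8 + 2*x^2*y^6*z^2 + 2*x^3*y^5*z - x*y^5*z^3 - 3*x^4*y^4 - 8*x^2*y^6 - 5*x^2*y^4*z^2 - y^8 - y^6*z^2 - x^3*y^3*z + 2*x*y^5*z + 2*x*y^3*z^3 + 3*x^4*y^2 + 19*x^2*y^4 + 4*x^2*y^2*z^2 + 8*y^6 + 4*y^4*z^2 - 5*x*y^3*z - x*y*z^3 - x^4 - 16*x^2*y^2 - x^2*z^2 - 20*y^4 - 4*y^2*z^2 + 2*x*y*z + 4*x^2 + 16*y^2 + z^2 - 2

trace(b^2 a) = trace(b)*trace(a b) - trace(a)  (reduce the b square) = y*z - x
trace(b^2) = trace(b)*trace(b) - trace(1)  (reduce the b square) = y^2 - 2
trace(a b^2 a) = trace(a)*trace(b^2 a) - trace(b^2)  (reduce the a square) = x*y*z - x^2 - y^2 + 2
trace(a^2 b^2 a) = trace(a)*trace(a b^2 a) - trace(a b^2)  (reduce the a square) = x^2*y*z - x^3 - x*y^2 - y*z + 3*x
trace(b a b a) = trace(a b)*trace(a b) - trace(1)  (split on a) = z^2 - 2
trace(a b a^2 b) = trace(a)*trace(b a b a) - trace(b a b)  (reduce the a square) = x*z^2 - y*z - x
trace(a b a) = trace(a)*trace(b a) - trace(b)  (reduce the a square) = x*z - y
trace(a b a^2) = trace(a)*trace(a b a) - trace(a b)  (reduce the a square) = x^2*z - x*y - z
trace(a^2 b^2 a b) = trace(b)*trace(a b a^2 b) - trace(a b a^2)  (reduce the b square) = x*y*z^2 - x^2*z - y^2*z + z
trace(b^2 a b^-1 a^2) = trace(a^2 b^2 a)*trace(b) - trace(a^2 b^2 a b)  (eliminate b^-1) = x^2*y^2*z - x^3*y - x*y^3 - x*y*z^2 + x^2*z + 3*x*y - z
trace(a b^3 a^2) = trace(b)*trace(b a^3 b) - trace(b a^3)  (reduce the b square) = x^2*y^2*z - x^3*y - x*y^3 - x^2*z - y^2*z + 4*x*y + z
trace(a b^3 a) = trace(b)*trace(b a^2 b) - trace(b a^2)  (reduce the b square) = x*y^2*z - x^2*y - y^3 - x*z + 3*y
trace(a b^3 a^3) = trace(a)*trace(a b^3 a^2) - trace(a b^3 a)  (reduce the a square) = x^3*y^2*z - x^4*y - x^2*y^3 - x^3*z - 2*x*y^2*z + 5*x^2*y + y^3 + 2*x*z - 3*y
trace(a^2 b a b^2) = trace(b)*trace(a^2 b a b) - trace(a^2 b a)  (reduce the b square) = x*y*z^2 - x^2*z - y^2*z + z
trace(b a b^3 a^2) = trace(b)*trace(a^2 b a b^2) - trace(a^2 b a b)  (reduce the b square) = x*y^2*z^2 - x^2*y*z - y^3*z - x*z^2 + 2*y*z + x
trace(a b a b^2) = trace(b)*trace(a b a b) - trace(a b a)  (reduce the b square) = y*z^2 - x*z - y
trace(b a b^3 a) = trace(b)*trace(a b a b^2) - trace(a b a b)  (reduce the b square) = y^2*z^2 - x*y*z - y^2 - z^2 + 2
trace(a b^3 a^3 b) = trace(a)*trace(b a b^3 a^2) - trace(b a b^3 a)  (reduce the a square) = x^2*y^2*z^2 - x^3*y*z - x*y^3*z - x^2*z^2 - y^2*z^2 + 3*x*y*z + x^2 + y^2 + z^2 - 2
trace(a^2 b^-1 a b^3 a) = trace(a b^3 a^3)*trace(b) - trace(a b^3 a^3 b)  (eliminate b^-1) = x^3*y^3*z - x^4*y^2 - x^2*y^4 - x^2*y^2*z^2 - x*y^3*z + 5*x^2*y^2 + x^2*z^2 + y^4 + y^2*z^2 - x*y*z - x^2 - 4*y^2 - z^2 + 2
trace(a b a^3 b^2) = trace(a)*trace(a b^2 a b a) - trace(a b^2 a b)  (reduce the a square) = x^2*y*z^2 - x^3*z - x*y^2*z - y*z^2 + 2*x*z + y
trace(a b a^3 b) = trace(a)*trace(a b a b a) - trace(a b a b)  (reduce the a square) = x^2*z^2 - x*y*z - x^2 - z^2 + 2
trace(a b^3 a b a^2) = trace(b)*trace(a b a^3 b^2) - trace(a b a^3 b)  (reduce the b square) = x^2*y^2*z^2 - x^3*y*z - x*y^3*z - x^2*z^2 - y^2*z^2 + 3*x*y*z + x^2 + y^2 + z^2 - 2
trace(a b a b a b) = trace(b a)*trace(b a b a) - trace(b^-1 a^-1)  (split on b) = z^3 - 3*z
trace(b a b a b a b) = trace(b)*trace(a b a b a b) - trace(a b a b a)  (reduce the b square) = y*z^3 - x*z^2 - 2*y*z + x
trace(b a b^3 a b a) = trace(b)*trace(b a b a b a b) - trace(b a b a b a)  (reduce the b square) = y^2*z^3 - x*y*z^2 - 2*y^2*z - z^3 + x*y + 3*z
trace(b a b^2 a b) = trace(b)*trace(a b^2 a b) - trace(a b^2 a)  (reduce the b square) = y^2*z^2 - 2*x*y*z + x^2 - 2
trace(b a b^3 a b) = trace(b)*trace(b a b^2 a b) - trace(b a b^2 a)  (reduce the b square) = y^3*z^2 - 2*x*y^2*z + x^2*y - y*z^2 + x*z - y
trace(a b^3 a b a^2 b) = trace(a)*trace(b a b^3 a b a) - trace(b a b^3 a b)  (reduce the a square) = x*y^2*z^3 - x^2*y*z^2 - y^3*z^2 - x*z^3 + y*z^2 + 2*x*z + y
trace(a^2 b^-1 a b^3 a b) = trace(a b^3 a b a^2)*trace(b) - trace(a b^3 a b a^2 b)  (eliminate b^-1) = x^2*y^3*z^2 - x^3*y^2*z - x*y^4*z - x*y^2*z^3 + 3*x*y^2*z + x*z^3 + x^2*y + y^3 - 2*x*z - 3*y
trace(b^3 a b^-1 a^2 b^-1 a) = trace(a^2 b^-1 a b^3 a)*trace(b) - trace(a^2 b^-1 a b^3 a b)  (eliminate b^-1) = x^3*y^4*z - x^4*y^3 - x^2*y^5 - 2*x^2*y^3*z^2 + x^3*y^2*z + x*y^2*z^3 + 5*x^2*y^3 + x^2*y*z^2 + y^5 + y^3*z^2 - 4*x*y^2*z - x*z^3 - 2*x^2*y - 5*y^3 - y*z^2 + 2*x*z + 5*y
trace(b^-1 a^2 b^-1 a^-1 b^3 a) = trace(b^3 a b^-1 a^2 b^-1)*trace(a) - trace(b^3 a b^-1 a^2 b^-1 a)  (eliminate a^-1) = -x^3*y^4*z + x^4*y^3 + x^2*y^5 + 2*x^2*y^3*z^2 - x*y^2*z^3 - x^4*y - 6*x^2*y^3 - 2*x^2*y*z^2 - y^5 - y^3*z^2 + x^3*z + 4*x*y^2*z + x*z^3 + 5*x^2*y + 5*y^3 + y*z^2 - 3*x*z - 5*y
trace(b^3 a^3 b) = trace(b)*trace(a^3 b^3) - trace(a^3 b^2)  (reduce the b square) = x^2*y^3*z - x^3*y^2 - x*y^4 - 2*x^2*y*z - y^3*z + x^3 + 5*x*y^2 + 2*y*z - 3*x
trace(a^-1 b^3 a^3 b) = trace(b^3 a^3 b)*trace(a) - trace(b^3 a^3 b a)  (eliminate a^-1) = x^3*y^3*z - x^4*y^2 - x^2*y^4 - x^2*y^2*z^2 - x^3*y*z + x^4 + 5*x^2*y^2 + x^2*z^2 + y^2*z^2 - x*y*z - 4*x^2 - y^2 - z^2 + 2
trace(a^2 b^-1 a^-1 b^3 a) = trace(a^-1 b^3 a^3)*trace(b) - trace(a^-1 b^3 a^3 b)  (eliminate b^-1) = -x^3*y^3*z + x^4*y^2 + x^2*y^4 + x^2*y^2*z^2 + x^3*y*z + x*y^3*z - x^4 - 6*x^2*y^2 - x^2*z^2 - y^4 - y^2*z^2 + 4*x^2 + 4*y^2 + z^2 - 2
trace(b^-1 a^-1 b^3 a b^-2 a^2) = trace(b^-1 a^2 b^-1 a^-1 b^3 a)*trace(b) - trace(b^-1 a^2 b^-1 a^-1 b^3 a b)  (eliminate b^-1) = -x^3*y^5*z + x^4*y^4 + x^2*y^6 + 2*x^2*y^4*z^2 + x^3*y^3*z - x*y^3*z^3 - 2*x^4*y^2 - 7*x^2*y^4 - 3*x^2*y^2*z^2 - y^6 - y^4*z^2 + 3*x*y^3*z + x*y*z^3 + x^4 + 11*x^2*y^2 + x^2*z^2 + 6*y^4 + 2*y^2*z^2 - 3*x*y*z - 4*x^2 - 9*y^2 - z^2 + 2
trace(a b^3 a b^-1) = trace(a b^3 a)*trace(b) - trace(a b^3 a b)  (eliminate b^-1) = x*y^3*z - x^2*y^2 - y^4 - y^2*z^2 + 4*y^2 + z^2 - 2
trace(b^3 a b^-2 a) = trace(a b^3 a b^-1)*trace(b) - trace(a b^3 a)  (eliminate b^-1) = x*y^4*z - x^2*y^3 - y^5 - y^3*z^2 - x*y^2*z + x^2*y + 5*y^3 + y*z^2 + x*z - 5*y
trace(b^-1 a^-1 b^3 a b^-2 a^2 b^-1) = trace(b^-1 a^-1 b^3 a b^-2 a^2)*trace(b) - trace(b^-1 a^-1 b^3 a b^-2 a^2 b)  (eliminate b^-1) = -x^3*y^6*z + x^4*y^5 + x^2*y^7 + 2*x^2*y^5*z^2 + x^3*y^4*z - x*y^4*z^3 - 2*x^4*y^3 - 7*x^2*y^5 - 3*x^2*y^3*z^2 - y^7 - y^5*z^2 + 2*x*y^4*z + x*y^2*z^3 + x^4*y + 12*x^2*y^3 + x^2*y*z^2 + 7*y^5 + 3*y^3*z^2 - 2*x*y^2*z - 5*x^2*y - 14*y^3 - 2*y*z^2 - x*z + 7*y
trace(b^-2 a^-1 b^3 a b^-2 a^2 b^-1) = trace(b^-1 a^-1 b^3 a b^-2 a^2 b^-1)*trace(b) - trace(b^-1 a^-1 b^3 a b^-2 a^2)  (eliminate b^-1) = -x^3*y^7*z + x^4*y^6 + x^2*y^8 + 2*x^2*y^6*z^2 + 2*x^3*y^5*z - x*y^5*z^3 - 3*x^4*y^4 - 8*x^2*y^6 - 5*x^2*y^4*z^2 - y^8 - y^6*z^2 - x^3*y^3*z + 2*x*y^5*z + 2*x*y^3*z^3 + 3*x^4*y^2 + 19*x^2*y^4 + 4*x^2*y^2*z^2 + 8*y^6 + 4*y^4*z^2 - 5*x*y^3*z - x*y*z^3 - x^4 - 16*x^2*y^2 - x^2*z^2 - 20*y^4 - 4*y^2*z^2 + 2*x*y*z + 4*x^2 + 16*y^2 + z^2 - 2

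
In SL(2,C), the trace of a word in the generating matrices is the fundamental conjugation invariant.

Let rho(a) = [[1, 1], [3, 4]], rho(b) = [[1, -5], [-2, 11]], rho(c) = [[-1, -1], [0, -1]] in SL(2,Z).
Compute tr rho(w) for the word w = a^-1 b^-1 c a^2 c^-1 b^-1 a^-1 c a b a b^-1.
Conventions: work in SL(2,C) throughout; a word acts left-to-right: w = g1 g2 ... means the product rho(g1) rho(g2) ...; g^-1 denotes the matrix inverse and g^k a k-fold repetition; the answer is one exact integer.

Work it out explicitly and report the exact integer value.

-24304044

rho(a^-1) = [[4, -1], [-3, 1]]
... * rho(b^-1) = [[11, 5], [2, 1]]  ->  [[42, 19], [-31, -14]]
... * rho(c) = [[-1, -1], [0, -1]]  ->  [[-42, -61], [31, 45]]
... * rho(a) = [[1, 1], [3, 4]]  ->  [[-225, -286], [166, 211]]
... * rho(a) = [[1, 1], [3, 4]]  ->  [[-1083, -1369], [799, 1010]]
... * rho(c^-1) = [[-1, 1], [0, -1]]  ->  [[1083, 286], [-799, -211]]
... * rho(b^-1) = [[11, 5], [2, 1]]  ->  [[12485, 5701], [-9211, -4206]]
... * rho(a^-1) = [[4, -1], [-3, 1]]  ->  [[32837, -6784], [-24226, 5005]]
... * rho(c) = [[-1, -1], [0, -1]]  ->  [[-32837, -26053], [24226, 19221]]
... * rho(a) = [[1, 1], [3, 4]]  ->  [[-110996, -137049], [81889, 101110]]
... * rho(b) = [[1, -5], [-2, 11]]  ->  [[163102, -952559], [-120331, 702765]]
... * rho(a) = [[1, 1], [3, 4]]  ->  [[-2694575, -3647134], [1987964, 2690729]]
... * rho(b^-1) = [[11, 5], [2, 1]]  ->  [[-36934593, -17120009], [27249062, 12630549]]
tr = -36934593 + 12630549 = -24304044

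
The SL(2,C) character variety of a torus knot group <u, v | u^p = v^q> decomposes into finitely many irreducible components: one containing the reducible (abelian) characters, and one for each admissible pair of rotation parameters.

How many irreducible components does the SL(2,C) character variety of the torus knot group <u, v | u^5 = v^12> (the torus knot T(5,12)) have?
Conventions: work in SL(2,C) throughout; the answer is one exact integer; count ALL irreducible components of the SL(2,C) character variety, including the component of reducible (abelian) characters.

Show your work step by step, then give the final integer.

23

In the torus knot group T(5,12), u^5 = v^12 is central, so an irreducible representation sends it to +I or -I (Schur).
So on each irreducible component the traces are pinned: tr(u) = 2*cos(pi*alpha/5) with 1 <= alpha <= 4, tr(v) = 2*cos(pi*beta/12) with 1 <= beta <= 11.
u^5 = (-1)^alpha I and v^12 = (-1)^beta I must agree, so alpha and beta have equal parity.
Counting: 2 odd alphas x 6 odd betas + 2 even alphas x 5 even betas = 12 + 10 = 22.
That is 22 components of irreducible characters, and with the reducible (abelian) component the total is 23.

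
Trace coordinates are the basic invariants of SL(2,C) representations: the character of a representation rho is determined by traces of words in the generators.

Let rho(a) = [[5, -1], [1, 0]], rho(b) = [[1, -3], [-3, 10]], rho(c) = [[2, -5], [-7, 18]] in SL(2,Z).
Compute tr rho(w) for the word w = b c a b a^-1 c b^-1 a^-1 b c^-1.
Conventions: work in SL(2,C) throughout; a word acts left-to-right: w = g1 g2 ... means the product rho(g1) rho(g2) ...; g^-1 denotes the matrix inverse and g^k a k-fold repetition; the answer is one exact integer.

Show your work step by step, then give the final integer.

-33962

rho(b) = [[1, -3], [-3, 10]]
... * rho(c) = [[2, -5], [-7, 18]]  ->  [[23, -59], [-76, 195]]
... * rho(a) = [[5, -1], [1, 0]]  ->  [[56, -23], [-185, 76]]
... * rho(b) = [[1, -3], [-3, 10]]  ->  [[125, -398], [-413, 1315]]
... * rho(a^-1) = [[0, 1], [-1, 5]]  ->  [[398, -1865], [-1315, 6162]]
... * rho(c) = [[2, -5], [-7, 18]]  ->  [[13851, -35560], [-45764, 117491]]
... * rho(b^-1) = [[10, 3], [3, 1]]  ->  [[31830, 5993], [-105167, -19801]]
... * rho(a^-1) = [[0, 1], [-1, 5]]  ->  [[-5993, 61795], [19801, -204172]]
... * rho(b) = [[1, -3], [-3, 10]]  ->  [[-191378, 635929], [632317, -2101123]]
... * rho(c^-1) = [[18, 5], [7, 2]]  ->  [[1006699, 314968], [-3326155, -1040661]]
tr = 1006699 + -1040661 = -33962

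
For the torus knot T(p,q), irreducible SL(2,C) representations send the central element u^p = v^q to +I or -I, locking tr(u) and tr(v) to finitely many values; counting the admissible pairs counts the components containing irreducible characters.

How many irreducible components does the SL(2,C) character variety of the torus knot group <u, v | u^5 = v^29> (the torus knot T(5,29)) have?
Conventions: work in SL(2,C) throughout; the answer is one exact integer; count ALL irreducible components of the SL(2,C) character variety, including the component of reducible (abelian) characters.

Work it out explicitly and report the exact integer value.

Gamma = < u, v | u^5 = v^29 > (torus knot T(5,29)); the central element u^5 = v^29 acts as +I or -I in any irreducible SL(2,C) representation.
On an irreducible component, tr(u) is locked at 2*cos(pi*alpha/5) for some alpha in 1..4, and tr(v) at 2*cos(pi*beta/29) for some beta in 1..28.
The two central values (-1)^alpha I and (-1)^beta I must be the same matrix, so alpha and beta share a parity.
Enumerate parity-matched pairs: 2*14 odd-odd plus 2*14 even-even gives 56.
That is 56 components of irreducible characters, and with the reducible (abelian) component the total is 57.

57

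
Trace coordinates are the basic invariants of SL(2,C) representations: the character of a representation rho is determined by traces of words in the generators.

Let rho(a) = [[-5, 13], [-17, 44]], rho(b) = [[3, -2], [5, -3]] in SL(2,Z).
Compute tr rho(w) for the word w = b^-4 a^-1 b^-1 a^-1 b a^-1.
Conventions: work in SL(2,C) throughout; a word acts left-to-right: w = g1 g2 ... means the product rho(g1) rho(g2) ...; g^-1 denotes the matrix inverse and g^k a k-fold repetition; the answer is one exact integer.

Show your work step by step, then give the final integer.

-89817

rho(b^-1) = [[-3, 2], [-5, 3]]
... * rho(b^-1) = [[-3, 2], [-5, 3]]  ->  [[-1, 0], [0, -1]]
... * rho(b^-1) = [[-3, 2], [-5, 3]]  ->  [[3, -2], [5, -3]]
... * rho(b^-1) = [[-3, 2], [-5, 3]]  ->  [[1, 0], [0, 1]]
... * rho(a^-1) = [[44, -13], [17, -5]]  ->  [[44, -13], [17, -5]]
... * rho(b^-1) = [[-3, 2], [-5, 3]]  ->  [[-67, 49], [-26, 19]]
... * rho(a^-1) = [[44, -13], [17, -5]]  ->  [[-2115, 626], [-821, 243]]
... * rho(b) = [[3, -2], [5, -3]]  ->  [[-3215, 2352], [-1248, 913]]
... * rho(a^-1) = [[44, -13], [17, -5]]  ->  [[-101476, 30035], [-39391, 11659]]
tr = -101476 + 11659 = -89817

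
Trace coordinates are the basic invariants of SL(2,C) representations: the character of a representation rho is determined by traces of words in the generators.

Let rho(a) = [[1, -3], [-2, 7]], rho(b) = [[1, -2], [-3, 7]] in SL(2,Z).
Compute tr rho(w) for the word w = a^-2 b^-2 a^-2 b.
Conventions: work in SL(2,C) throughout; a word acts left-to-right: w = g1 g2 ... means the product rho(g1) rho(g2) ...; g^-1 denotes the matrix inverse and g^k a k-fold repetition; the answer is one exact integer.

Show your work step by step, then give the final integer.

-488

rho(a^-1) = [[7, 3], [2, 1]]
... * rho(a^-1) = [[7, 3], [2, 1]]  ->  [[55, 24], [16, 7]]
... * rho(b^-1) = [[7, 2], [3, 1]]  ->  [[457, 134], [133, 39]]
... * rho(b^-1) = [[7, 2], [3, 1]]  ->  [[3601, 1048], [1048, 305]]
... * rho(a^-1) = [[7, 3], [2, 1]]  ->  [[27303, 11851], [7946, 3449]]
... * rho(a^-1) = [[7, 3], [2, 1]]  ->  [[214823, 93760], [62520, 27287]]
... * rho(b) = [[1, -2], [-3, 7]]  ->  [[-66457, 226674], [-19341, 65969]]
tr = -66457 + 65969 = -488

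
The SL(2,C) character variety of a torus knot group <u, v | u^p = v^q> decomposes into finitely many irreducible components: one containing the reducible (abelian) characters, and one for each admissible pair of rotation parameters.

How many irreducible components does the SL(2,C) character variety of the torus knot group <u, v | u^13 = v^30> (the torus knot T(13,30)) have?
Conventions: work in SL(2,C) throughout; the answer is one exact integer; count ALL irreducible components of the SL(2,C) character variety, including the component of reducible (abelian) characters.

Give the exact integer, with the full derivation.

Gamma = < u, v | u^13 = v^30 > (torus knot T(13,30)); the central element u^13 = v^30 acts as +I or -I in any irreducible SL(2,C) representation.
So on each irreducible component the traces are pinned: tr(u) = 2*cos(pi*alpha/13) with 1 <= alpha <= 12, tr(v) = 2*cos(pi*beta/30) with 1 <= beta <= 29.
The two central values (-1)^alpha I and (-1)^beta I must be the same matrix, so alpha and beta share a parity.
Counting: 6 odd alphas x 15 odd betas + 6 even alphas x 14 even betas = 90 + 84 = 174.
That is 174 components of irreducible characters, and with the reducible (abelian) component the total is 175.

175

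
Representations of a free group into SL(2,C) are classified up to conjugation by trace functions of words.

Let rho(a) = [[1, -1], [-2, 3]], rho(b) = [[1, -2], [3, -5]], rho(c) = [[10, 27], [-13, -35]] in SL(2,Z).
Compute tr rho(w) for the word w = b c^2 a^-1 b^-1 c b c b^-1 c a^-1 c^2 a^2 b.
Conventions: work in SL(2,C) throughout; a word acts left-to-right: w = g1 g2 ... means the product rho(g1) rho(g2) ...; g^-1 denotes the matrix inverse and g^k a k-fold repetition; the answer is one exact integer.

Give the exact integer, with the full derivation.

-6609159933659840

rho(b) = [[1, -2], [3, -5]]
... * rho(c) = [[10, 27], [-13, -35]]  ->  [[36, 97], [95, 256]]
... * rho(c) = [[10, 27], [-13, -35]]  ->  [[-901, -2423], [-2378, -6395]]
... * rho(a^-1) = [[3, 1], [2, 1]]  ->  [[-7549, -3324], [-19924, -8773]]
... * rho(b^-1) = [[-5, 2], [-3, 1]]  ->  [[47717, -18422], [125939, -48621]]
... * rho(c) = [[10, 27], [-13, -35]]  ->  [[716656, 1933129], [1891463, 5102088]]
... * rho(b) = [[1, -2], [3, -5]]  ->  [[6516043, -11098957], [17197727, -29293366]]
... * rho(c) = [[10, 27], [-13, -35]]  ->  [[209446871, 564396656], [552791028, 1489606439]]
... * rho(b^-1) = [[-5, 2], [-3, 1]]  ->  [[-2740424323, 983290398], [-7232774457, 2595188495]]
... * rho(c) = [[10, 27], [-13, -35]]  ->  [[-40187018404, -108406620651], [-106065195005, -286116507664]]
... * rho(a^-1) = [[3, 1], [2, 1]]  ->  [[-337374296514, -148593639055], [-890428600343, -392181702669]]
... * rho(c) = [[10, 27], [-13, -35]]  ->  [[-1442025657425, -3908328638953], [-3805923868733, -10315212615846]]
... * rho(c) = [[10, 27], [-13, -35]]  ->  [[36388015732139, 97856809612880], [96038525318668, 258272497098819]]
... * rho(a) = [[1, -1], [-2, 3]]  ->  [[-159325603493621, 257182413106501], [-420506468878970, 678778965977789]]
... * rho(a) = [[1, -1], [-2, 3]]  ->  [[-673690429706623, 930872842813124], [-1778064400834548, 2456843366812337]]
... * rho(b) = [[1, -2], [3, -5]]  ->  [[2118928098732749, -3306983354652374], [5592465699602463, -8728088032392589]]
tr = 2118928098732749 + -8728088032392589 = -6609159933659840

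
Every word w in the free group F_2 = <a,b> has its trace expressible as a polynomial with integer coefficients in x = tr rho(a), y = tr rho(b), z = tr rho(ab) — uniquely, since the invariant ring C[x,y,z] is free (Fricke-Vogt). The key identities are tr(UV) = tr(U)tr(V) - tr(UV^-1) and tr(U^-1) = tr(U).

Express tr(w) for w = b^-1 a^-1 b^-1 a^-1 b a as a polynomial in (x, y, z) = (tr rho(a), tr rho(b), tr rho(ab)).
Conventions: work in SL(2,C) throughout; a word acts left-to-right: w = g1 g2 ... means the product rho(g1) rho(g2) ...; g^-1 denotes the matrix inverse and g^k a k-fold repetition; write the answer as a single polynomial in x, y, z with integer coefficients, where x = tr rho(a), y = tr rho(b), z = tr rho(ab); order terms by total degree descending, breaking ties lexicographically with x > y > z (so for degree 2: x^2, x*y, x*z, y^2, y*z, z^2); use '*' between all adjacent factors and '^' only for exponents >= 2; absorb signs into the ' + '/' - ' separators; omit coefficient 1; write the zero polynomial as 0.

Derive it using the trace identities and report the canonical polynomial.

-x*y*z^2 + x^2*z + y^2*z + z^3 - 3*z

apply: tr(a^-1 b) = tr(b) tr(a) - tr(b a) = x*y - z
use: tr(b a b) = tr(b) tr(a b) - tr(a) = y*z - x
use: tr(b a b a) = tr(a b) tr(a b) - tr(1) = z^2 - 2
tr(a^-1 b a b) = tr(b a b) tr(a) - tr(b a b a) = x*y*z - x^2 - z^2 + 2
apply: tr(a^-2 b a b) = tr(a^-1 b a b) tr(a) - tr(a^-1 b a b a) = x^2*y*z - x^3 - x*z^2 - y*z + 3*x
apply: tr(a^-1 b a b^-1 a^-1) = tr(a^-2 b a) tr(b) - tr(a^-2 b a b) = -x^2*y*z + x^3 + x*y^2 + x*z^2 - 3*x
tr(b^2) = tr(b) tr(b) - tr(1) = y^2 - 2
apply: tr(b^2 a b) = tr(b) tr(b a b) - tr(b a) = y^2*z - x*y - z
apply: tr(a b a) = tr(a) tr(b a) - tr(b) = x*z - y
apply: tr(b^2 a b a) = tr(b) tr(a b a b) - tr(a b a) = y*z^2 - x*z - y
use: tr(a^-1 b^2 a b) = tr(b^2 a b) tr(a) - tr(b^2 a b a) = x*y^2*z - x^2*y - y*z^2 + y
apply: tr(b a b^-1 a^-1 b) = tr(a^-1 b^2 a) tr(b) - tr(a^-1 b^2 a b) = -x*y^2*z + x^2*y + y^3 + y*z^2 - 3*y
tr(b a b a b a) = tr(b a b a) tr(b a) - tr(a b) = z^3 - 3*z
apply: tr(a^-1 b a b a b) = tr(b a b a b) tr(a) - tr(b a b a b a) = x*y*z^2 - x^2*z - z^3 - x*y + 3*z
tr(b a b^-1 a^-1 b a) = tr(a^-1 b a b a) tr(b) - tr(a^-1 b a b a b) = -x*y*z^2 + x^2*z + y^2*z + z^3 - 3*z
apply: tr(a^-1 b a b^-1 a^-1 b) = tr(b a b^-1 a^-1 b) tr(a) - tr(b a b^-1 a^-1 b a) = -x^2*y^2*z + x^3*y + x*y^3 + 2*x*y*z^2 - x^2*z - y^2*z - z^3 - 3*x*y + 3*z
use: tr(b^-1 a^-1 b^-1 a^-1 b a) = tr(a^-1 b a b^-1 a^-1) tr(b) - tr(a^-1 b a b^-1 a^-1 b) = -x*y*z^2 + x^2*z + y^2*z + z^3 - 3*z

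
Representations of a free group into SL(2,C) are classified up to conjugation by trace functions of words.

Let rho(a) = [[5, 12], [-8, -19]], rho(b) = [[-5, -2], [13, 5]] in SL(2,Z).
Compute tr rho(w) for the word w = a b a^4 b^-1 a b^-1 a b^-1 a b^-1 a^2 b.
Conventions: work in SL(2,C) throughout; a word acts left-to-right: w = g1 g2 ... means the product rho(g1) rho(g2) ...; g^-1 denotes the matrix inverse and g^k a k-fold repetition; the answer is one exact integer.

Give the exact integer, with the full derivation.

750647437036238

rho(a) = [[5, 12], [-8, -19]]
... * rho(b) = [[-5, -2], [13, 5]]  ->  [[131, 50], [-207, -79]]
... * rho(a) = [[5, 12], [-8, -19]]  ->  [[255, 622], [-403, -983]]
... * rho(a) = [[5, 12], [-8, -19]]  ->  [[-3701, -8758], [5849, 13841]]
... * rho(a) = [[5, 12], [-8, -19]]  ->  [[51559, 121990], [-81483, -192791]]
... * rho(a) = [[5, 12], [-8, -19]]  ->  [[-718125, -1699102], [1134913, 2685233]]
... * rho(b^-1) = [[5, 2], [-13, -5]]  ->  [[18497701, 7059260], [-29233464, -11156339]]
... * rho(a) = [[5, 12], [-8, -19]]  ->  [[36014425, 87846472], [-56916608, -138831127]]
... * rho(b^-1) = [[5, 2], [-13, -5]]  ->  [[-961932011, -367203510], [1520221611, 580322419]]
... * rho(a) = [[5, 12], [-8, -19]]  ->  [[-1872031975, -4566317442], [2958528703, 7216533371]]
... * rho(b^-1) = [[5, 2], [-13, -5]]  ->  [[50001966871, 19087523260], [-79022290308, -30165609449]]
... * rho(a) = [[5, 12], [-8, -19]]  ->  [[97309648275, 237360660512], [-153786575948, -375120904165]]
... * rho(b^-1) = [[5, 2], [-13, -5]]  ->  [[-2599140345281, -992184006010], [4107638874405, 1568031368929]]
... * rho(a) = [[5, 12], [-8, -19]]  ->  [[-5058229678325, -12338188029182], [7993943420593, 19499070483209]]
... * rho(a) = [[5, 12], [-8, -19]]  ->  [[73414355841831, 173726816414558], [-116022846762707, -274555018133855]]
... * rho(b) = [[-5, -2], [13, 5]]  ->  [[1891376834180099, 721805370389128], [-2989101001926580, -1140729397143861]]
tr = 1891376834180099 + -1140729397143861 = 750647437036238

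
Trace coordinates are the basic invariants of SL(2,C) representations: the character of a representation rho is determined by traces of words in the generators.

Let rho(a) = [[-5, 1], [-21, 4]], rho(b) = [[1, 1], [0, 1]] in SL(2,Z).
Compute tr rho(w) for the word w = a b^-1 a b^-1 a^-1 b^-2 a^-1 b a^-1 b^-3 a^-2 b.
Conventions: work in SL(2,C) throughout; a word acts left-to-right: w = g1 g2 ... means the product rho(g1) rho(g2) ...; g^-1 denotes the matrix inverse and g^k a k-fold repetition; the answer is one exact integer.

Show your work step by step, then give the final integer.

rho(a) = [[-5, 1], [-21, 4]]
... * rho(b^-1) = [[1, -1], [0, 1]]  ->  [[-5, 6], [-21, 25]]
... * rho(a) = [[-5, 1], [-21, 4]]  ->  [[-101, 19], [-420, 79]]
... * rho(b^-1) = [[1, -1], [0, 1]]  ->  [[-101, 120], [-420, 499]]
... * rho(a^-1) = [[4, -1], [21, -5]]  ->  [[2116, -499], [8799, -2075]]
... * rho(b^-1) = [[1, -1], [0, 1]]  ->  [[2116, -2615], [8799, -10874]]
... * rho(b^-1) = [[1, -1], [0, 1]]  ->  [[2116, -4731], [8799, -19673]]
... * rho(a^-1) = [[4, -1], [21, -5]]  ->  [[-90887, 21539], [-377937, 89566]]
... * rho(b) = [[1, 1], [0, 1]]  ->  [[-90887, -69348], [-377937, -288371]]
... * rho(a^-1) = [[4, -1], [21, -5]]  ->  [[-1819856, 437627], [-7567539, 1819792]]
... * rho(b^-1) = [[1, -1], [0, 1]]  ->  [[-1819856, 2257483], [-7567539, 9387331]]
... * rho(b^-1) = [[1, -1], [0, 1]]  ->  [[-1819856, 4077339], [-7567539, 16954870]]
... * rho(b^-1) = [[1, -1], [0, 1]]  ->  [[-1819856, 5897195], [-7567539, 24522409]]
... * rho(a^-1) = [[4, -1], [21, -5]]  ->  [[116561671, -27666119], [484700433, -115044506]]
... * rho(a^-1) = [[4, -1], [21, -5]]  ->  [[-114741815, 21768924], [-477132894, 90522097]]
... * rho(b) = [[1, 1], [0, 1]]  ->  [[-114741815, -92972891], [-477132894, -386610797]]
tr = -114741815 + -386610797 = -501352612

-501352612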